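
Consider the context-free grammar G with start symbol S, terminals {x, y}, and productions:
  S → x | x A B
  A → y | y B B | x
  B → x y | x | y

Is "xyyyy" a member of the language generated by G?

yes

S ⇒ xAB ⇒ xyBBB ⇒ xyyBB ⇒ xyyyB ⇒ xyyyy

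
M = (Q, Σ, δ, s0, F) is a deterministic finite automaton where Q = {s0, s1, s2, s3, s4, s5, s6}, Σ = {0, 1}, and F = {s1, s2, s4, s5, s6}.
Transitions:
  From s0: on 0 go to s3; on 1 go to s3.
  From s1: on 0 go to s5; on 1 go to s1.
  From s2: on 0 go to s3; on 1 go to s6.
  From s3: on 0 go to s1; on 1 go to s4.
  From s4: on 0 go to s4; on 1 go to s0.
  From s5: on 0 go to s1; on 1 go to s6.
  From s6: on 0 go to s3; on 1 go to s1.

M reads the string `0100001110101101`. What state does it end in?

s0 --0--> s3
s3 --1--> s4
s4 --0--> s4
s4 --0--> s4
s4 --0--> s4
s4 --0--> s4
s4 --1--> s0
s0 --1--> s3
s3 --1--> s4
s4 --0--> s4
s4 --1--> s0
s0 --0--> s3
s3 --1--> s4
s4 --1--> s0
s0 --0--> s3
s3 --1--> s4

s4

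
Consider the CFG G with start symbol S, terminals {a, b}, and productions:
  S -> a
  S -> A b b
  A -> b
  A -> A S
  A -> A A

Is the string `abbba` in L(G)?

no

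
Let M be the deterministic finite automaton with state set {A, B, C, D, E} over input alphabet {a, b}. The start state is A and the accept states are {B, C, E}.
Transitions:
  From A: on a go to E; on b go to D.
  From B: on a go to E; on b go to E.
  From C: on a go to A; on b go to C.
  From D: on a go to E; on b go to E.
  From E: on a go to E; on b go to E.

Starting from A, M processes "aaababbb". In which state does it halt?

E

A --a--> E
E --a--> E
E --a--> E
E --b--> E
E --a--> E
E --b--> E
E --b--> E
E --b--> E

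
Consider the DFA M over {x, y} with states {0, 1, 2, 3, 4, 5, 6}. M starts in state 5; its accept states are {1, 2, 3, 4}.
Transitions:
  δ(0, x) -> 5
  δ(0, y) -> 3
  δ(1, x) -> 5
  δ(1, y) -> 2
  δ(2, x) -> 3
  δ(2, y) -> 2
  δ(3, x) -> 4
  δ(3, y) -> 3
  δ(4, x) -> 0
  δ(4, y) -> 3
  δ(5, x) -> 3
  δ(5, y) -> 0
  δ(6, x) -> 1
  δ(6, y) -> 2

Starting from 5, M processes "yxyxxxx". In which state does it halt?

0

5 --y--> 0
0 --x--> 5
5 --y--> 0
0 --x--> 5
5 --x--> 3
3 --x--> 4
4 --x--> 0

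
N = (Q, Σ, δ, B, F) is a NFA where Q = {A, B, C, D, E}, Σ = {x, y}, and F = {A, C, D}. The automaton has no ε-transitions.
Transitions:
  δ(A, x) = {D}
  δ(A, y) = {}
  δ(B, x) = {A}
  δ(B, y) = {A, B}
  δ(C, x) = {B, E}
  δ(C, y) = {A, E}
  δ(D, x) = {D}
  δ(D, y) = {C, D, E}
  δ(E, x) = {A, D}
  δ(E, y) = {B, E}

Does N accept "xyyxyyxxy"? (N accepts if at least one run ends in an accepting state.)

rejected

Start: {B}
read x: {A}
read y: {}
The reachable set is empty and stays empty for the remaining 7 symbols.
Reachable ∩ accepting = {} — empty.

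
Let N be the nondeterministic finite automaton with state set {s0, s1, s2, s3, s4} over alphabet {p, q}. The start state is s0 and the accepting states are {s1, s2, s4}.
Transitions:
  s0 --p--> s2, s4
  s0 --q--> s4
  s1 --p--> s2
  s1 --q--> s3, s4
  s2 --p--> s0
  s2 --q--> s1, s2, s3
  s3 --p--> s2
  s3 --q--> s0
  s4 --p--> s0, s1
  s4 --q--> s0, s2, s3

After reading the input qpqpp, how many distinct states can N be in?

Start: {s0}
read q: {s4}
read p: {s0, s1}
read q: {s3, s4}
read p: {s0, s1, s2}
read p: {s0, s2, s4}
Final reachable set {s0, s2, s4} has 3 states.

3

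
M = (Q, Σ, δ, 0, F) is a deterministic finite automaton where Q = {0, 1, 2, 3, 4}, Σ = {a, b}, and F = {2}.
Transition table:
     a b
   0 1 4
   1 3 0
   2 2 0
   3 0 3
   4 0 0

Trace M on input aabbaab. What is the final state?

0

0 --a--> 1
1 --a--> 3
3 --b--> 3
3 --b--> 3
3 --a--> 0
0 --a--> 1
1 --b--> 0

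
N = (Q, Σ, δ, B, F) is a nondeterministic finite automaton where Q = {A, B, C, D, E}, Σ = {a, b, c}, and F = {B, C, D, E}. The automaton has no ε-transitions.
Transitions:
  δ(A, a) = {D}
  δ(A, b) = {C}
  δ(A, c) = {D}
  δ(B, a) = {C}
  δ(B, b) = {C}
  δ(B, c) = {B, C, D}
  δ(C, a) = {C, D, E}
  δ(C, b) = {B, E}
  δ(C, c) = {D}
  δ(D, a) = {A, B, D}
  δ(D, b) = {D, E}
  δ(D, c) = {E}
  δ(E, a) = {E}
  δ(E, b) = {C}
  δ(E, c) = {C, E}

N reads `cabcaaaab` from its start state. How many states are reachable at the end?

4

Start: {B}
read c: {B, C, D}
read a: {A, B, C, D, E}
read b: {B, C, D, E}
read c: {B, C, D, E}
read a: {A, B, C, D, E}
read a: {A, B, C, D, E}
read a: {A, B, C, D, E}
read a: {A, B, C, D, E}
read b: {B, C, D, E}
Final reachable set {B, C, D, E} has 4 states.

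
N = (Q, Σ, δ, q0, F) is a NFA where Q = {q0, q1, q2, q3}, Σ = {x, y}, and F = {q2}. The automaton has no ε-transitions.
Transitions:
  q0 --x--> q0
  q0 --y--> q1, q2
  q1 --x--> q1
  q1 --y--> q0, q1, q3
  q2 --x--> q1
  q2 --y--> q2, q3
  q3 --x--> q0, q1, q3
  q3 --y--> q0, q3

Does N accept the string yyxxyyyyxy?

Start: {q0}
read y: {q1, q2}
read y: {q0, q1, q2, q3}
read x: {q0, q1, q3}
read x: {q0, q1, q3}
read y: {q0, q1, q2, q3}
read y: {q0, q1, q2, q3}
read y: {q0, q1, q2, q3}
read y: {q0, q1, q2, q3}
read x: {q0, q1, q3}
read y: {q0, q1, q2, q3}
Reachable ∩ accepting = {q2} — nonempty.

accepted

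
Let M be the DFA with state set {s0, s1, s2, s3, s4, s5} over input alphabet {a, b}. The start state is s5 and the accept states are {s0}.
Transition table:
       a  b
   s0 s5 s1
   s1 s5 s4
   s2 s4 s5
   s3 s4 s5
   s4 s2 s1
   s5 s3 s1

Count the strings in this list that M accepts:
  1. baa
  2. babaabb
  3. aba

baa: rejected
babaabb: rejected
aba: rejected

0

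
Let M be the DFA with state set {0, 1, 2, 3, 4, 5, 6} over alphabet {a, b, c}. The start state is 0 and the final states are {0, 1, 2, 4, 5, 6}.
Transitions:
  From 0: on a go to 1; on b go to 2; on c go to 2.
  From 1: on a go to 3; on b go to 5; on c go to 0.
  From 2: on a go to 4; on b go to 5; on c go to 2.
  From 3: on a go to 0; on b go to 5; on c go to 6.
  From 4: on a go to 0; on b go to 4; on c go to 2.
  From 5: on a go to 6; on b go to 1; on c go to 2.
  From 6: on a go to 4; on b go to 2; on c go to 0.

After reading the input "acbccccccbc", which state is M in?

0 --a--> 1
1 --c--> 0
0 --b--> 2
2 --c--> 2
2 --c--> 2
2 --c--> 2
2 --c--> 2
2 --c--> 2
2 --c--> 2
2 --b--> 5
5 --c--> 2

2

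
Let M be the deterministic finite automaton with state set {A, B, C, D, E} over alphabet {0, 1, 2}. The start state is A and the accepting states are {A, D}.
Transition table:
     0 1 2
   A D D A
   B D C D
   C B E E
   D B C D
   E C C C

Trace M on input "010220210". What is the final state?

B

A --0--> D
D --1--> C
C --0--> B
B --2--> D
D --2--> D
D --0--> B
B --2--> D
D --1--> C
C --0--> B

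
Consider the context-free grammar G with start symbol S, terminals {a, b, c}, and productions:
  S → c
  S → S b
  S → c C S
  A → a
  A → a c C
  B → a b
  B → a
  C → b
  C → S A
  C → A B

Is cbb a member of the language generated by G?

yes

S ⇒ Sb ⇒ Sbb ⇒ cbb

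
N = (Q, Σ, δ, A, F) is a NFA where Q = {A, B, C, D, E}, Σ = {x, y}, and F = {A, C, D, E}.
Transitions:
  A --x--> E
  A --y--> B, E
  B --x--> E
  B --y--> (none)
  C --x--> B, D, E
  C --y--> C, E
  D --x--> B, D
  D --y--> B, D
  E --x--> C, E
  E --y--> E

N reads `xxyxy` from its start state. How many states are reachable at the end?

4

Start: {A}
read x: {E}
read x: {C, E}
read y: {C, E}
read x: {B, C, D, E}
read y: {B, C, D, E}
Final reachable set {B, C, D, E} has 4 states.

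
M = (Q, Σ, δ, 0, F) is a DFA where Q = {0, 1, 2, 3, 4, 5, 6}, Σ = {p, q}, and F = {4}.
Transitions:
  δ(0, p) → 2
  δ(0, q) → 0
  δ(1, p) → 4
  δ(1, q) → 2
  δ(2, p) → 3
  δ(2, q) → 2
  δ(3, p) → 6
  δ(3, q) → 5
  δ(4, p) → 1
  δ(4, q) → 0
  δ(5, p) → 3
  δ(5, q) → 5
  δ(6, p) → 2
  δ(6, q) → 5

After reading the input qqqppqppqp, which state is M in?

3

0 --q--> 0
0 --q--> 0
0 --q--> 0
0 --p--> 2
2 --p--> 3
3 --q--> 5
5 --p--> 3
3 --p--> 6
6 --q--> 5
5 --p--> 3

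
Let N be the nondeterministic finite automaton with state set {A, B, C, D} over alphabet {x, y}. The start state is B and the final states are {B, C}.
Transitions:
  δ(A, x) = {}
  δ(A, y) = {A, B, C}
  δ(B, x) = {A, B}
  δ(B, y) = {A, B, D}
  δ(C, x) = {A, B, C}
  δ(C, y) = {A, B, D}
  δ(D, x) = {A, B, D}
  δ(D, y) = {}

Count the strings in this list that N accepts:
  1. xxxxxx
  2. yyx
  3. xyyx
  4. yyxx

4

xxxxxx: accepted
yyx: accepted
xyyx: accepted
yyxx: accepted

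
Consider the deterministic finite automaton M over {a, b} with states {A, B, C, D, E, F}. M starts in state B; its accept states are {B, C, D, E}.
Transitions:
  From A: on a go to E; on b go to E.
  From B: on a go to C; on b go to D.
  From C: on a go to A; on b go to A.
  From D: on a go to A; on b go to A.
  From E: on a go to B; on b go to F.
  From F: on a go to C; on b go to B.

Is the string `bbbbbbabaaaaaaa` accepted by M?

B --b--> D
D --b--> A
A --b--> E
E --b--> F
F --b--> B
B --b--> D
D --a--> A
A --b--> E
E --a--> B
B --a--> C
C --a--> A
A --a--> E
E --a--> B
B --a--> C
C --a--> A
End in state A, which is not an accepting state.

rejected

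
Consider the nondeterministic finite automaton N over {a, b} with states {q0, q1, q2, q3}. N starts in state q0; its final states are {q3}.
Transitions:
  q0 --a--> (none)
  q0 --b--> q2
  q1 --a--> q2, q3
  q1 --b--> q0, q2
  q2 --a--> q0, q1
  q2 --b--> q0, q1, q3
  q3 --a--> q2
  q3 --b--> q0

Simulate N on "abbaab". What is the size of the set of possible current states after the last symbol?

Start: {q0}
read a: {}
The reachable set is empty and stays empty for the remaining 5 symbols.
Final reachable set {} has 0 states.

0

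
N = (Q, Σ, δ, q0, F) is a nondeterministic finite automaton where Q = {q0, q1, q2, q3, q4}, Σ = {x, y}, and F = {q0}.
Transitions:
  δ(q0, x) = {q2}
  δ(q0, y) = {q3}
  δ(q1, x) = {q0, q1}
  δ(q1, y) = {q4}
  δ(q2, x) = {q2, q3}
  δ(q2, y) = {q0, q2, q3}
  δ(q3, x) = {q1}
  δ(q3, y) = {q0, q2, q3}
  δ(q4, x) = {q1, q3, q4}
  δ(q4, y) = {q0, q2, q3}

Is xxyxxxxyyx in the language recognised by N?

Start: {q0}
read x: {q2}
read x: {q2, q3}
read y: {q0, q2, q3}
read x: {q1, q2, q3}
read x: {q0, q1, q2, q3}
read x: {q0, q1, q2, q3}
read x: {q0, q1, q2, q3}
read y: {q0, q2, q3, q4}
read y: {q0, q2, q3}
read x: {q1, q2, q3}
Reachable ∩ accepting = {} — empty.

rejected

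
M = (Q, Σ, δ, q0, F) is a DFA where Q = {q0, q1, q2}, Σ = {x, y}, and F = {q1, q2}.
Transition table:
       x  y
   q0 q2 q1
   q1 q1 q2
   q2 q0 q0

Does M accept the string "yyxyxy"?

accepted

q0 --y--> q1
q1 --y--> q2
q2 --x--> q0
q0 --y--> q1
q1 --x--> q1
q1 --y--> q2
End in state q2, which is an accepting state.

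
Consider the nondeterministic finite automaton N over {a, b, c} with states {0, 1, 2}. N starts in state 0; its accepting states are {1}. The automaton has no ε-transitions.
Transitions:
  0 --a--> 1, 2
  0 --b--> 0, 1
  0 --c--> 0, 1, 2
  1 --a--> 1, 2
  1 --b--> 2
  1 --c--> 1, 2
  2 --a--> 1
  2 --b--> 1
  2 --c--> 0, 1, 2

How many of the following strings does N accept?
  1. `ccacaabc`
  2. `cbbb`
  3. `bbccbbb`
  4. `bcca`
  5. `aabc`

`ccacaabc`: accepted
`cbbb`: accepted
`bbccbbb`: accepted
`bcca`: accepted
`aabc`: accepted

5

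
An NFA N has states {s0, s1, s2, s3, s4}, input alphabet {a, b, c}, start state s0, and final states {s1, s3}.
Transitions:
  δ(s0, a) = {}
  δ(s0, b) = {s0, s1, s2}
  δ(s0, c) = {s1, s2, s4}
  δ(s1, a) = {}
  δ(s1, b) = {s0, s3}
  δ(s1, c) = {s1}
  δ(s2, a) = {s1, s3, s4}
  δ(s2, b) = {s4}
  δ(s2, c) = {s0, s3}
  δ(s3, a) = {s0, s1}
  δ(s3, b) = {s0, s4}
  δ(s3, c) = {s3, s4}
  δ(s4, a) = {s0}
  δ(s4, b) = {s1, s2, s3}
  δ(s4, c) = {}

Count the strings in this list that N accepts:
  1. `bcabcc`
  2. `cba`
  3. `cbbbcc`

3

`bcabcc`: accepted
`cba`: accepted
`cbbbcc`: accepted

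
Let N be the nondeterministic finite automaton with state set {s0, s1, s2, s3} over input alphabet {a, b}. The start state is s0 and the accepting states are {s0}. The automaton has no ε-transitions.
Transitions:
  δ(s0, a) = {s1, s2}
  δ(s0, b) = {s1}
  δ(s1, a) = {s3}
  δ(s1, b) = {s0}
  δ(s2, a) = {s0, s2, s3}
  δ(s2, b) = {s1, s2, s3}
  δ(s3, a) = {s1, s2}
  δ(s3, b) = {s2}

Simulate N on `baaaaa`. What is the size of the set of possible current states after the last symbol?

4

Start: {s0}
read b: {s1}
read a: {s3}
read a: {s1, s2}
read a: {s0, s2, s3}
read a: {s0, s1, s2, s3}
read a: {s0, s1, s2, s3}
Final reachable set {s0, s1, s2, s3} has 4 states.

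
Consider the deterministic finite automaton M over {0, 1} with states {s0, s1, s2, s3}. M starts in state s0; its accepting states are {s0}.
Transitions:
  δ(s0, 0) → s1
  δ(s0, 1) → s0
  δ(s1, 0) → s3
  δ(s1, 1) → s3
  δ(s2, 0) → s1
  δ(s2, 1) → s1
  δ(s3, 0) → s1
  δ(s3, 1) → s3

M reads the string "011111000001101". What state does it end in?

s0 --0--> s1
s1 --1--> s3
s3 --1--> s3
s3 --1--> s3
s3 --1--> s3
s3 --1--> s3
s3 --0--> s1
s1 --0--> s3
s3 --0--> s1
s1 --0--> s3
s3 --0--> s1
s1 --1--> s3
s3 --1--> s3
s3 --0--> s1
s1 --1--> s3

s3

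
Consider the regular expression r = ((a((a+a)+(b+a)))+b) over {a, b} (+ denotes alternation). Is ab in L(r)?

yes

The left alternative (a((a+a)+(b+a))) matches ab.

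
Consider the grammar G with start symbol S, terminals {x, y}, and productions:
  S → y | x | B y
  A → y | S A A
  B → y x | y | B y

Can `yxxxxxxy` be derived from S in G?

no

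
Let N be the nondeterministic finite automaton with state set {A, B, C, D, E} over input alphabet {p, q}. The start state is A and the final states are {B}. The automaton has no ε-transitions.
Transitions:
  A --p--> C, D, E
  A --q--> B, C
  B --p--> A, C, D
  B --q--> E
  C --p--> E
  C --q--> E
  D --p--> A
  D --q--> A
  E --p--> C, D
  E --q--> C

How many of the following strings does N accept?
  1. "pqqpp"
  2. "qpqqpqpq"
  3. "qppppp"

"pqqpp": rejected
"qpqqpqpq": accepted
"qppppp": rejected

1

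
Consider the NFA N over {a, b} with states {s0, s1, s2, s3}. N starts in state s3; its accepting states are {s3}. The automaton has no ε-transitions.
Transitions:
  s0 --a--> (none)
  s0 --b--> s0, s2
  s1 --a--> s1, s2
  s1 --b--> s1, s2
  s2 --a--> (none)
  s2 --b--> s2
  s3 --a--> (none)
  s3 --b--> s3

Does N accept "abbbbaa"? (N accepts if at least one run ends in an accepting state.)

rejected

Start: {s3}
read a: {}
The reachable set is empty and stays empty for the remaining 6 symbols.
Reachable ∩ accepting = {} — empty.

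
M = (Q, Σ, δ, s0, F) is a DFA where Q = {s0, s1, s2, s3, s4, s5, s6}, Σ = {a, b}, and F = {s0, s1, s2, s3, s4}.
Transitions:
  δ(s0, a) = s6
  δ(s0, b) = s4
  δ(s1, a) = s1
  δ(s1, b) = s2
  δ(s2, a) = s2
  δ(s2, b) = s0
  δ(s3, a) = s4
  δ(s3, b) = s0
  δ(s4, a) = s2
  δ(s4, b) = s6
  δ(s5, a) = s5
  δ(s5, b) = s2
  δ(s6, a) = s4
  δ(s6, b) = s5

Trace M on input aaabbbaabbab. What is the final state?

s0 --a--> s6
s6 --a--> s4
s4 --a--> s2
s2 --b--> s0
s0 --b--> s4
s4 --b--> s6
s6 --a--> s4
s4 --a--> s2
s2 --b--> s0
s0 --b--> s4
s4 --a--> s2
s2 --b--> s0

s0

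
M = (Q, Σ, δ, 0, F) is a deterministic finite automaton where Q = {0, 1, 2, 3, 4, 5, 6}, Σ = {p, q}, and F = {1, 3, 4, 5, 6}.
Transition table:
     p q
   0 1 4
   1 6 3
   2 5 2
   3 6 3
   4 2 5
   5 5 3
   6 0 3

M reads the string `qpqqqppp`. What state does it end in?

0 --q--> 4
4 --p--> 2
2 --q--> 2
2 --q--> 2
2 --q--> 2
2 --p--> 5
5 --p--> 5
5 --p--> 5

5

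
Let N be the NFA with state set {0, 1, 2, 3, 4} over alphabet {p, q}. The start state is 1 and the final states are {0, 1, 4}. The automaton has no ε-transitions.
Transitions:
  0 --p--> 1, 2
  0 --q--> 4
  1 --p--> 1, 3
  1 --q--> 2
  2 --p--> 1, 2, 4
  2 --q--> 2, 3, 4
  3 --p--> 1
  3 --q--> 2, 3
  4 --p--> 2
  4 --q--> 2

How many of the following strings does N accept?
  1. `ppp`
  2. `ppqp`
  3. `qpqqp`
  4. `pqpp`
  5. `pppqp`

`ppp`: accepted
`ppqp`: accepted
`qpqqp`: accepted
`pqpp`: accepted
`pppqp`: accepted

5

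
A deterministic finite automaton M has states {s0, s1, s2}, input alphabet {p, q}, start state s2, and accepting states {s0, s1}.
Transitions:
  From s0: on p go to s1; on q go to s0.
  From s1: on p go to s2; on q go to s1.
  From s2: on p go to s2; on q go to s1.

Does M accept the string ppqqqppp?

rejected

s2 --p--> s2
s2 --p--> s2
s2 --q--> s1
s1 --q--> s1
s1 --q--> s1
s1 --p--> s2
s2 --p--> s2
s2 --p--> s2
End in state s2, which is not an accepting state.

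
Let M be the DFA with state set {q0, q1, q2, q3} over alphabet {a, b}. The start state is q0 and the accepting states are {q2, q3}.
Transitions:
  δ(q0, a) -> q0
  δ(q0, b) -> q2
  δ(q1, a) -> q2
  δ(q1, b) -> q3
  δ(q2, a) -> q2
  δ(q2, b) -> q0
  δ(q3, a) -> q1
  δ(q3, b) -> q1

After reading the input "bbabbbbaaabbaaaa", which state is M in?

q0

q0 --b--> q2
q2 --b--> q0
q0 --a--> q0
q0 --b--> q2
q2 --b--> q0
q0 --b--> q2
q2 --b--> q0
q0 --a--> q0
q0 --a--> q0
q0 --a--> q0
q0 --b--> q2
q2 --b--> q0
q0 --a--> q0
q0 --a--> q0
q0 --a--> q0
q0 --a--> q0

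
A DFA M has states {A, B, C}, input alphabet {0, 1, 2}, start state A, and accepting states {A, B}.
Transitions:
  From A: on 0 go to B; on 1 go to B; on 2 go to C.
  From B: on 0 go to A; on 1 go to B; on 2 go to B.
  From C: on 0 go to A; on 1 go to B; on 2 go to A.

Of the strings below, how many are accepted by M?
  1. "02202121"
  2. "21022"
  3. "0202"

"02202121": accepted
"21022": accepted
"0202": rejected

2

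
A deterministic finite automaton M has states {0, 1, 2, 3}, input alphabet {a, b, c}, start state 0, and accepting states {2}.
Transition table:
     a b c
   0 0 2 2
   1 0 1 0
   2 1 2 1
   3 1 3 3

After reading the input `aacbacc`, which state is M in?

2

0 --a--> 0
0 --a--> 0
0 --c--> 2
2 --b--> 2
2 --a--> 1
1 --c--> 0
0 --c--> 2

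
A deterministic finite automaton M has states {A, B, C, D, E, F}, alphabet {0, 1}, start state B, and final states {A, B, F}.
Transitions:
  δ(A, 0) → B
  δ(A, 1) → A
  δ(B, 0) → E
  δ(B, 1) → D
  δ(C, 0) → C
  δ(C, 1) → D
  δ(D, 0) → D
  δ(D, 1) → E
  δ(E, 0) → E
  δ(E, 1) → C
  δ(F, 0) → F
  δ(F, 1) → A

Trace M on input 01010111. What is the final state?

B --0--> E
E --1--> C
C --0--> C
C --1--> D
D --0--> D
D --1--> E
E --1--> C
C --1--> D

D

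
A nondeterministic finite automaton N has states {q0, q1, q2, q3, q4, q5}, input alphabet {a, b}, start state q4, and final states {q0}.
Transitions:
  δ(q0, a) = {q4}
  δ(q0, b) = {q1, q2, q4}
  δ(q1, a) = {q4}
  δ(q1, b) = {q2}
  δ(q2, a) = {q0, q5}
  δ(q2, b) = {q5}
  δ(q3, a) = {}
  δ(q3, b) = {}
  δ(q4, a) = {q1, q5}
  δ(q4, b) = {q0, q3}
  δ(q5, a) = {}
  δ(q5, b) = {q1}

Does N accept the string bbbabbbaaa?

Start: {q4}
read b: {q0, q3}
read b: {q1, q2, q4}
read b: {q0, q2, q3, q5}
read a: {q0, q4, q5}
read b: {q0, q1, q2, q3, q4}
read b: {q0, q1, q2, q3, q4, q5}
read b: {q0, q1, q2, q3, q4, q5}
read a: {q0, q1, q4, q5}
read a: {q1, q4, q5}
read a: {q1, q4, q5}
Reachable ∩ accepting = {} — empty.

rejected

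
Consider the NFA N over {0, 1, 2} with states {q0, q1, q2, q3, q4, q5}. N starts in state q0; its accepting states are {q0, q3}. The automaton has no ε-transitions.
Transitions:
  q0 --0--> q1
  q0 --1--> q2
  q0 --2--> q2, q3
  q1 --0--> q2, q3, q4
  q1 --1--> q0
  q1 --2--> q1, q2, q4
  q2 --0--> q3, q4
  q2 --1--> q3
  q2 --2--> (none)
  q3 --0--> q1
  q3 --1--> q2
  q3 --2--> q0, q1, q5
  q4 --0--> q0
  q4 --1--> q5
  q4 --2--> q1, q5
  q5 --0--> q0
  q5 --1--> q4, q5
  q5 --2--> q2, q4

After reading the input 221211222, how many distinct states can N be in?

5

Start: {q0}
read 2: {q2, q3}
read 2: {q0, q1, q5}
read 1: {q0, q2, q4, q5}
read 2: {q1, q2, q3, q4, q5}
read 1: {q0, q2, q3, q4, q5}
read 1: {q2, q3, q4, q5}
read 2: {q0, q1, q2, q4, q5}
read 2: {q1, q2, q3, q4, q5}
read 2: {q0, q1, q2, q4, q5}
Final reachable set {q0, q1, q2, q4, q5} has 5 states.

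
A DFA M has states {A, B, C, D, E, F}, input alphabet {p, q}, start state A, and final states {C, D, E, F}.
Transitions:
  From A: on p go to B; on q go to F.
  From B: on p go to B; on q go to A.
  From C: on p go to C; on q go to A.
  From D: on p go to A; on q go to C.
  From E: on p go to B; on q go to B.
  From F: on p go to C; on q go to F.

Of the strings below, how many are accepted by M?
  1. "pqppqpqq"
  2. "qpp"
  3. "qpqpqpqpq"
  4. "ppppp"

"pqppqpqq": accepted
"qpp": accepted
"qpqpqpqpq": rejected
"ppppp": rejected

2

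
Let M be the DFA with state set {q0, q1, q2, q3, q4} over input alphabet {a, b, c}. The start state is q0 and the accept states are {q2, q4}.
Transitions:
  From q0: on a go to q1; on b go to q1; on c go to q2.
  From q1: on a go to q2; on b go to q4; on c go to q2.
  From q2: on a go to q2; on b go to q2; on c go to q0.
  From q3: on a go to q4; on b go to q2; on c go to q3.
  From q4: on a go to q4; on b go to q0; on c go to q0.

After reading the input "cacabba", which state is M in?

q0 --c--> q2
q2 --a--> q2
q2 --c--> q0
q0 --a--> q1
q1 --b--> q4
q4 --b--> q0
q0 --a--> q1

q1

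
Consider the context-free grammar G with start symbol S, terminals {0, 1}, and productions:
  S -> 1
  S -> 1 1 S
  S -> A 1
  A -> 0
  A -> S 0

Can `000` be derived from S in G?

no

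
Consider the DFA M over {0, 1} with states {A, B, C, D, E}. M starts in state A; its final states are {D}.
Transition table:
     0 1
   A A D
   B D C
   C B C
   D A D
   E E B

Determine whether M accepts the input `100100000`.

A --1--> D
D --0--> A
A --0--> A
A --1--> D
D --0--> A
A --0--> A
A --0--> A
A --0--> A
A --0--> A
End in state A, which is not an accepting state.

rejected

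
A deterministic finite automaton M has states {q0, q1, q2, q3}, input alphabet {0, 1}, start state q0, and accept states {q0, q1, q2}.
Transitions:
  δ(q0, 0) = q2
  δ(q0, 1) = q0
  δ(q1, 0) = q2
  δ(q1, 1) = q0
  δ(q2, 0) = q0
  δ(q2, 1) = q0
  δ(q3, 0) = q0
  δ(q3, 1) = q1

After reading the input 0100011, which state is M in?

q0

q0 --0--> q2
q2 --1--> q0
q0 --0--> q2
q2 --0--> q0
q0 --0--> q2
q2 --1--> q0
q0 --1--> q0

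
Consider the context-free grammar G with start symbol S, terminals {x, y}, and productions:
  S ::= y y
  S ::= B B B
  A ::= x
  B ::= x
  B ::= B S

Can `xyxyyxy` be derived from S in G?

no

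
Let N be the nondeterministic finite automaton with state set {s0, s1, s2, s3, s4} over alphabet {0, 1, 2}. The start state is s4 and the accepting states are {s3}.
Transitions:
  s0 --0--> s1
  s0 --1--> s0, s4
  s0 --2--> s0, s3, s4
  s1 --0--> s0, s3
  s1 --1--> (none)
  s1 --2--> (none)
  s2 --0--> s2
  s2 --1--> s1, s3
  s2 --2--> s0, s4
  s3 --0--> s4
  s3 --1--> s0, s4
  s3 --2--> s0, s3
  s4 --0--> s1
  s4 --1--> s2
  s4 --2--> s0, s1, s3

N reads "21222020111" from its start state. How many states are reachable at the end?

Start: {s4}
read 2: {s0, s1, s3}
read 1: {s0, s4}
read 2: {s0, s1, s3, s4}
read 2: {s0, s1, s3, s4}
read 2: {s0, s1, s3, s4}
read 0: {s0, s1, s3, s4}
read 2: {s0, s1, s3, s4}
read 0: {s0, s1, s3, s4}
read 1: {s0, s2, s4}
read 1: {s0, s1, s2, s3, s4}
read 1: {s0, s1, s2, s3, s4}
Final reachable set {s0, s1, s2, s3, s4} has 5 states.

5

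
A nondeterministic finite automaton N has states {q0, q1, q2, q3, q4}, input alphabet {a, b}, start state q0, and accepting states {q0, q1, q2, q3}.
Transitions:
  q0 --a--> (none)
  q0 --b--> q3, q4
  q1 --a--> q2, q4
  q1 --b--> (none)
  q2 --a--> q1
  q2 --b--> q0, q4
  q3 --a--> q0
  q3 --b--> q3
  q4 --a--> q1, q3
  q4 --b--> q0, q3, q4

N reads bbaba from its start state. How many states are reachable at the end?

3

Start: {q0}
read b: {q3, q4}
read b: {q0, q3, q4}
read a: {q0, q1, q3}
read b: {q3, q4}
read a: {q0, q1, q3}
Final reachable set {q0, q1, q3} has 3 states.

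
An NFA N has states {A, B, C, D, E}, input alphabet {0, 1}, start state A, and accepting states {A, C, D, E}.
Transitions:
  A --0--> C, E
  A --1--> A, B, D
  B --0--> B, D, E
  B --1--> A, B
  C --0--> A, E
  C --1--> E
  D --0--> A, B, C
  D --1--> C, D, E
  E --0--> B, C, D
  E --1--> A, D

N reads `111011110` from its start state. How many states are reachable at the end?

Start: {A}
read 1: {A, B, D}
read 1: {A, B, C, D, E}
read 1: {A, B, C, D, E}
read 0: {A, B, C, D, E}
read 1: {A, B, C, D, E}
read 1: {A, B, C, D, E}
read 1: {A, B, C, D, E}
read 1: {A, B, C, D, E}
read 0: {A, B, C, D, E}
Final reachable set {A, B, C, D, E} has 5 states.

5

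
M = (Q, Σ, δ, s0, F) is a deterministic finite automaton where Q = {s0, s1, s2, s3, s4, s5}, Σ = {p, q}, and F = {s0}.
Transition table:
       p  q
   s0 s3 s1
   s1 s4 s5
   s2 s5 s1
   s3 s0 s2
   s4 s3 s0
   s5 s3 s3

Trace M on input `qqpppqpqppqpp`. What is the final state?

s0 --q--> s1
s1 --q--> s5
s5 --p--> s3
s3 --p--> s0
s0 --p--> s3
s3 --q--> s2
s2 --p--> s5
s5 --q--> s3
s3 --p--> s0
s0 --p--> s3
s3 --q--> s2
s2 --p--> s5
s5 --p--> s3

s3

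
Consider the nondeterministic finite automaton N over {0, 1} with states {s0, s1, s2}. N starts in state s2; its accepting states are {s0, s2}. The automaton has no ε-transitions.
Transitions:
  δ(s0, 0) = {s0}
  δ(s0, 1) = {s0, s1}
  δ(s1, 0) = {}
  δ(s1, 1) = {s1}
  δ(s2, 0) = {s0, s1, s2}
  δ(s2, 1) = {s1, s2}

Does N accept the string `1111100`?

Start: {s2}
read 1: {s1, s2}
read 1: {s1, s2}
read 1: {s1, s2}
read 1: {s1, s2}
read 1: {s1, s2}
read 0: {s0, s1, s2}
read 0: {s0, s1, s2}
Reachable ∩ accepting = {s0, s2} — nonempty.

accepted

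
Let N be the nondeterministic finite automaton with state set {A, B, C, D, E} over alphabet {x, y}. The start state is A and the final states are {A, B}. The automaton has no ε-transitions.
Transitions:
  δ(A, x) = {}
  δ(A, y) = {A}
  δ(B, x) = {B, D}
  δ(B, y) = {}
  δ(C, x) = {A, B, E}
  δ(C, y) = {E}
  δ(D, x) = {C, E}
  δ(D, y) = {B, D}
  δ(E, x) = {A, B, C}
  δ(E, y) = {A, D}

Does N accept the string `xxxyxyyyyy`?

Start: {A}
read x: {}
The reachable set is empty and stays empty for the remaining 9 symbols.
Reachable ∩ accepting = {} — empty.

rejected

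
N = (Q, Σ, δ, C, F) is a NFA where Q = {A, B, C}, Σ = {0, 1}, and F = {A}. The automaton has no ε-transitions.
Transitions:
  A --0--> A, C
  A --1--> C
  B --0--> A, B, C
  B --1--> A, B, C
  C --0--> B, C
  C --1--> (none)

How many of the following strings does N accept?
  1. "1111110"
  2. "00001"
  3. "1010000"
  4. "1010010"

1

"1111110": rejected
"00001": accepted
"1010000": rejected
"1010010": rejected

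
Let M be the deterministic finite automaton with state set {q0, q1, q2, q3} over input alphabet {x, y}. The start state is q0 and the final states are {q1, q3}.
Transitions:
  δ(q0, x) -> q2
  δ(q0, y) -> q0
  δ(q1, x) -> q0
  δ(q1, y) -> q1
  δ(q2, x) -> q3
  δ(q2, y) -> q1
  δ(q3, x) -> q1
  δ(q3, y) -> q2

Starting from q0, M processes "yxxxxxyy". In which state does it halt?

q1

q0 --y--> q0
q0 --x--> q2
q2 --x--> q3
q3 --x--> q1
q1 --x--> q0
q0 --x--> q2
q2 --y--> q1
q1 --y--> q1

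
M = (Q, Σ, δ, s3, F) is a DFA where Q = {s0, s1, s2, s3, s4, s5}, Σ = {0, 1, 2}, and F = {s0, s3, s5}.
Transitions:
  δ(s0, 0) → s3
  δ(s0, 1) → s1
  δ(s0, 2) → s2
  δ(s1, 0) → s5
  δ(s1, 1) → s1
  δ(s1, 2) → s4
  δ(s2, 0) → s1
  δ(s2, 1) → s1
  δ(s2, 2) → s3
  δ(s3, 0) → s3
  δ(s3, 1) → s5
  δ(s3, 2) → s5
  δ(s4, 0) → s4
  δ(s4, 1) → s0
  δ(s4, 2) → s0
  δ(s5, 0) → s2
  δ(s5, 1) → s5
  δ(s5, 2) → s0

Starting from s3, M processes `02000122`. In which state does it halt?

s2

s3 --0--> s3
s3 --2--> s5
s5 --0--> s2
s2 --0--> s1
s1 --0--> s5
s5 --1--> s5
s5 --2--> s0
s0 --2--> s2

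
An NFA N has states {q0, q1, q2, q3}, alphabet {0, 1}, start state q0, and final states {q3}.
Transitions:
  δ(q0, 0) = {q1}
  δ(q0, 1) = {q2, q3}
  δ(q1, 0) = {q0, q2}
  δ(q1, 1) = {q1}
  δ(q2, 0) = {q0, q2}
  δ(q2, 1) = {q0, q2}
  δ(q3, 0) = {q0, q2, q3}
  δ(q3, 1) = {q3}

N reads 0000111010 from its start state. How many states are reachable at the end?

Start: {q0}
read 0: {q1}
read 0: {q0, q2}
read 0: {q0, q1, q2}
read 0: {q0, q1, q2}
read 1: {q0, q1, q2, q3}
read 1: {q0, q1, q2, q3}
read 1: {q0, q1, q2, q3}
read 0: {q0, q1, q2, q3}
read 1: {q0, q1, q2, q3}
read 0: {q0, q1, q2, q3}
Final reachable set {q0, q1, q2, q3} has 4 states.

4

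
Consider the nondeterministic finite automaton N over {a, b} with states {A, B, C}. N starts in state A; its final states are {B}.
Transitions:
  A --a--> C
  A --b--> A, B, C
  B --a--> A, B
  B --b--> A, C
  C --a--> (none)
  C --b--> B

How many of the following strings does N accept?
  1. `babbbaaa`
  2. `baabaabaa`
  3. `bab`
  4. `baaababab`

4

`babbbaaa`: accepted
`baabaabaa`: accepted
`bab`: accepted
`baaababab`: accepted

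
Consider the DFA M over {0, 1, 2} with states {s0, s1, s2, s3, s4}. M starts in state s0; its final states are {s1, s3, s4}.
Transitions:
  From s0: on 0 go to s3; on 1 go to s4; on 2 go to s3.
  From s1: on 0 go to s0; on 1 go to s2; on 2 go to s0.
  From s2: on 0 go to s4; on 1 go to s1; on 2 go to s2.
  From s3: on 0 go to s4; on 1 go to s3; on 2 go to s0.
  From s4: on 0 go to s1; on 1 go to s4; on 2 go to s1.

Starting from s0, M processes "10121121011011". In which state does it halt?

s0 --1--> s4
s4 --0--> s1
s1 --1--> s2
s2 --2--> s2
s2 --1--> s1
s1 --1--> s2
s2 --2--> s2
s2 --1--> s1
s1 --0--> s0
s0 --1--> s4
s4 --1--> s4
s4 --0--> s1
s1 --1--> s2
s2 --1--> s1

s1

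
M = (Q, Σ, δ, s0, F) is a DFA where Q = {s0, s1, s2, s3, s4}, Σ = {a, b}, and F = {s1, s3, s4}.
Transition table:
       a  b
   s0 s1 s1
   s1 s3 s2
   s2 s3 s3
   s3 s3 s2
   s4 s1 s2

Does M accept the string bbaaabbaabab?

rejected

s0 --b--> s1
s1 --b--> s2
s2 --a--> s3
s3 --a--> s3
s3 --a--> s3
s3 --b--> s2
s2 --b--> s3
s3 --a--> s3
s3 --a--> s3
s3 --b--> s2
s2 --a--> s3
s3 --b--> s2
End in state s2, which is not an accepting state.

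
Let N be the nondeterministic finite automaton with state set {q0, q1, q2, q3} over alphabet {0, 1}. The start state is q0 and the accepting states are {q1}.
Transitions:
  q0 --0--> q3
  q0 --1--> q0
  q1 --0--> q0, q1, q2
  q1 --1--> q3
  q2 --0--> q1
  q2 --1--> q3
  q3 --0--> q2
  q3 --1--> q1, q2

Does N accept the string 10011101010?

rejected

Start: {q0}
read 1: {q0}
read 0: {q3}
read 0: {q2}
read 1: {q3}
read 1: {q1, q2}
read 1: {q3}
read 0: {q2}
read 1: {q3}
read 0: {q2}
read 1: {q3}
read 0: {q2}
Reachable ∩ accepting = {} — empty.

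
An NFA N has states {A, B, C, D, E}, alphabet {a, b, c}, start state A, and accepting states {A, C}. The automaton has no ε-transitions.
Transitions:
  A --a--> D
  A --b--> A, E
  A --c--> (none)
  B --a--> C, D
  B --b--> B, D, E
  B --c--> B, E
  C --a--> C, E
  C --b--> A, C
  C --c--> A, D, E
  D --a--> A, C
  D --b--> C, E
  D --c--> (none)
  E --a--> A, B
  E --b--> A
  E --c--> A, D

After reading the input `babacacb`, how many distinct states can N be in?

5

Start: {A}
read b: {A, E}
read a: {A, B, D}
read b: {A, B, C, D, E}
read a: {A, B, C, D, E}
read c: {A, B, D, E}
read a: {A, B, C, D}
read c: {A, B, D, E}
read b: {A, B, C, D, E}
Final reachable set {A, B, C, D, E} has 5 states.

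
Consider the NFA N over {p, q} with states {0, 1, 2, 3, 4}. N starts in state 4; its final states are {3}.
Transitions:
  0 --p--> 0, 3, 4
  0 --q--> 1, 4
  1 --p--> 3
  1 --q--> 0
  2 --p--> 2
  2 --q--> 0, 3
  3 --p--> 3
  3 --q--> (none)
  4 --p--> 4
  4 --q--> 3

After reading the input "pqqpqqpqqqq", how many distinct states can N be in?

0

Start: {4}
read p: {4}
read q: {3}
read q: {}
The reachable set is empty and stays empty for the remaining 8 symbols.
Final reachable set {} has 0 states.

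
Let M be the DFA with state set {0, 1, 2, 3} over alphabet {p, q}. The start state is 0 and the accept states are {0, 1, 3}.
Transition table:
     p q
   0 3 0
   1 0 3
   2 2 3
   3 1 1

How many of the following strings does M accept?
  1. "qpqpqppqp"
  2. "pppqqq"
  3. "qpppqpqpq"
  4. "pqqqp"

4

"qpqpqppqp": accepted
"pppqqq": accepted
"qpppqpqpq": accepted
"pqqqp": accepted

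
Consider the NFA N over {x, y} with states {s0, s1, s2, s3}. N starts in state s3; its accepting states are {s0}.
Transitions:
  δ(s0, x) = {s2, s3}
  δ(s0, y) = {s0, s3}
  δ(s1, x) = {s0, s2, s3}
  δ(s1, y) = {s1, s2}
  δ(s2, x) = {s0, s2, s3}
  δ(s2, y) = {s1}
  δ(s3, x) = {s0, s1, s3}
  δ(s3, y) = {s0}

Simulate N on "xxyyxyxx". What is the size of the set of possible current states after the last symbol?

4

Start: {s3}
read x: {s0, s1, s3}
read x: {s0, s1, s2, s3}
read y: {s0, s1, s2, s3}
read y: {s0, s1, s2, s3}
read x: {s0, s1, s2, s3}
read y: {s0, s1, s2, s3}
read x: {s0, s1, s2, s3}
read x: {s0, s1, s2, s3}
Final reachable set {s0, s1, s2, s3} has 4 states.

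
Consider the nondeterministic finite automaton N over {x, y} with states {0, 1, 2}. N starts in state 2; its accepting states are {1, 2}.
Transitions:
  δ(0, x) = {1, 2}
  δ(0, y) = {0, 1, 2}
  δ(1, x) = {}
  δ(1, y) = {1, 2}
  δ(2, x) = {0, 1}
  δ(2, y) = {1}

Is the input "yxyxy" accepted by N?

Start: {2}
read y: {1}
read x: {}
The reachable set is empty and stays empty for the remaining 3 symbols.
Reachable ∩ accepting = {} — empty.

rejected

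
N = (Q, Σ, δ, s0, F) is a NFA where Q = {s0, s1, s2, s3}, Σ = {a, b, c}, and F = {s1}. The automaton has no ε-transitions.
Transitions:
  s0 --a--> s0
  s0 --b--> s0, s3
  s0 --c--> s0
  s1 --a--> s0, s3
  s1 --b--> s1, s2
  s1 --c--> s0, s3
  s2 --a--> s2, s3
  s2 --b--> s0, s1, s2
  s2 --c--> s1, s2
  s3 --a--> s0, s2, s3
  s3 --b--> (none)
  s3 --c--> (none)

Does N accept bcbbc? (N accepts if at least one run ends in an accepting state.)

Start: {s0}
read b: {s0, s3}
read c: {s0}
read b: {s0, s3}
read b: {s0, s3}
read c: {s0}
Reachable ∩ accepting = {} — empty.

rejected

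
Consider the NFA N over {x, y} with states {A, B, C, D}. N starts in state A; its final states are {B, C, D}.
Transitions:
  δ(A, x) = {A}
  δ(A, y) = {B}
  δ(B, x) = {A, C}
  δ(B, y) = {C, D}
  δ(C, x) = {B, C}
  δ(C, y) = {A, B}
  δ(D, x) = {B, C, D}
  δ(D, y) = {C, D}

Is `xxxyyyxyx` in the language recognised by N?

Start: {A}
read x: {A}
read x: {A}
read x: {A}
read y: {B}
read y: {C, D}
read y: {A, B, C, D}
read x: {A, B, C, D}
read y: {A, B, C, D}
read x: {A, B, C, D}
Reachable ∩ accepting = {B, C, D} — nonempty.

accepted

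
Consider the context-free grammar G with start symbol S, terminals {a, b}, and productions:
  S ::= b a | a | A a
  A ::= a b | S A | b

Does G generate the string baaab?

no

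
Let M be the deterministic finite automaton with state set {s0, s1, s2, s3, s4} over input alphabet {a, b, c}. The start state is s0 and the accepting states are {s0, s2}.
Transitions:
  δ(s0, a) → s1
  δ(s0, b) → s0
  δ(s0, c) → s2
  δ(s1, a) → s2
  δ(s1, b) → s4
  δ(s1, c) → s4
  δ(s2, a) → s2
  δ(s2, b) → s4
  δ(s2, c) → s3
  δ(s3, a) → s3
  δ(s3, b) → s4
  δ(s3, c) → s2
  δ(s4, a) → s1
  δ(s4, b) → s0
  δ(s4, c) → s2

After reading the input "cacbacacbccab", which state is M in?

s0 --c--> s2
s2 --a--> s2
s2 --c--> s3
s3 --b--> s4
s4 --a--> s1
s1 --c--> s4
s4 --a--> s1
s1 --c--> s4
s4 --b--> s0
s0 --c--> s2
s2 --c--> s3
s3 --a--> s3
s3 --b--> s4

s4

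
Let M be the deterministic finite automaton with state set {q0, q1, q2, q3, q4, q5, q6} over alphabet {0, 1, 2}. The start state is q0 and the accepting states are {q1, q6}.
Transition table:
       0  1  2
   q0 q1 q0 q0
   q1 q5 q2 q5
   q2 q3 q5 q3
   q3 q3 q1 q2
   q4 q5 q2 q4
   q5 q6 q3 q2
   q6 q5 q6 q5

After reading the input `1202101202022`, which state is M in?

q2

q0 --1--> q0
q0 --2--> q0
q0 --0--> q1
q1 --2--> q5
q5 --1--> q3
q3 --0--> q3
q3 --1--> q1
q1 --2--> q5
q5 --0--> q6
q6 --2--> q5
q5 --0--> q6
q6 --2--> q5
q5 --2--> q2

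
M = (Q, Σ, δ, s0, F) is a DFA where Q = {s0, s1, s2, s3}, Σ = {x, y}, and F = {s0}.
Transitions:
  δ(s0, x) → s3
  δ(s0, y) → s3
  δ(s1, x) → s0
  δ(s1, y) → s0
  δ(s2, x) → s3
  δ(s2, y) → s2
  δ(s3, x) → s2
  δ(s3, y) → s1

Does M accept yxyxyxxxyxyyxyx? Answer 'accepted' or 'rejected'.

accepted

s0 --y--> s3
s3 --x--> s2
s2 --y--> s2
s2 --x--> s3
s3 --y--> s1
s1 --x--> s0
s0 --x--> s3
s3 --x--> s2
s2 --y--> s2
s2 --x--> s3
s3 --y--> s1
s1 --y--> s0
s0 --x--> s3
s3 --y--> s1
s1 --x--> s0
End in state s0, which is an accepting state.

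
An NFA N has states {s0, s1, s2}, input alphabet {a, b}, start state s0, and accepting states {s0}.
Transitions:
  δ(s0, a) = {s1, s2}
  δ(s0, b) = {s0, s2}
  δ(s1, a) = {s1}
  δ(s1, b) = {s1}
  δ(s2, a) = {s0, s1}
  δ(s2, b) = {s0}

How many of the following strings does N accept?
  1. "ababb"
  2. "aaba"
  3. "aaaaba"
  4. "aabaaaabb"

4

"ababb": accepted
"aaba": accepted
"aaaaba": accepted
"aabaaaabb": accepted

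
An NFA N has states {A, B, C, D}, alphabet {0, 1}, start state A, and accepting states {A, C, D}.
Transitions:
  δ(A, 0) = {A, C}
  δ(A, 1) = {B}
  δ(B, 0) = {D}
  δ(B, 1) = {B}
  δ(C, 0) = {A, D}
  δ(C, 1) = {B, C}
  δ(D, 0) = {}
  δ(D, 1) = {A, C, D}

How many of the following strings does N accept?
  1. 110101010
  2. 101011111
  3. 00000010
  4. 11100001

110101010: accepted
101011111: accepted
00000010: accepted
11100001: rejected

3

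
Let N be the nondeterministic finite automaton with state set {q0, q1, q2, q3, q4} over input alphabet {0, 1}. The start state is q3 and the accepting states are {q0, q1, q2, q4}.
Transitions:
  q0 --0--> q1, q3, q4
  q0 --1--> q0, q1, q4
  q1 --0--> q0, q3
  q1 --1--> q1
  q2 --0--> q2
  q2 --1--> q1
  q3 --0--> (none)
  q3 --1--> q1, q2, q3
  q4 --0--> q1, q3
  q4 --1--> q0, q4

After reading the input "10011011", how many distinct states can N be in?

5

Start: {q3}
read 1: {q1, q2, q3}
read 0: {q0, q2, q3}
read 0: {q1, q2, q3, q4}
read 1: {q0, q1, q2, q3, q4}
read 1: {q0, q1, q2, q3, q4}
read 0: {q0, q1, q2, q3, q4}
read 1: {q0, q1, q2, q3, q4}
read 1: {q0, q1, q2, q3, q4}
Final reachable set {q0, q1, q2, q3, q4} has 5 states.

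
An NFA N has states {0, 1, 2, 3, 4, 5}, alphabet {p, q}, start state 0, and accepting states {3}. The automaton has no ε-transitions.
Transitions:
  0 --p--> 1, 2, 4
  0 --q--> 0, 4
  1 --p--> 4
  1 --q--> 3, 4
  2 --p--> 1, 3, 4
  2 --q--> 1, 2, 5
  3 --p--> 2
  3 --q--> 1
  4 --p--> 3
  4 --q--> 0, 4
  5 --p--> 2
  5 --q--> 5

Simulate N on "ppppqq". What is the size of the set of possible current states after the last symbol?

6

Start: {0}
read p: {1, 2, 4}
read p: {1, 3, 4}
read p: {2, 3, 4}
read p: {1, 2, 3, 4}
read q: {0, 1, 2, 3, 4, 5}
read q: {0, 1, 2, 3, 4, 5}
Final reachable set {0, 1, 2, 3, 4, 5} has 6 states.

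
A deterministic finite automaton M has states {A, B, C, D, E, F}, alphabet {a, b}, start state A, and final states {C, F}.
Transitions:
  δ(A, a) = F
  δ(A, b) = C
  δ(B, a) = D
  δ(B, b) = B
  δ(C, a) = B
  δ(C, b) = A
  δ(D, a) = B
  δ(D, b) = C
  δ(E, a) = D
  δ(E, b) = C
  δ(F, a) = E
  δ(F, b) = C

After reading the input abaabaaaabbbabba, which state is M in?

D

A --a--> F
F --b--> C
C --a--> B
B --a--> D
D --b--> C
C --a--> B
B --a--> D
D --a--> B
B --a--> D
D --b--> C
C --b--> A
A --b--> C
C --a--> B
B --b--> B
B --b--> B
B --a--> D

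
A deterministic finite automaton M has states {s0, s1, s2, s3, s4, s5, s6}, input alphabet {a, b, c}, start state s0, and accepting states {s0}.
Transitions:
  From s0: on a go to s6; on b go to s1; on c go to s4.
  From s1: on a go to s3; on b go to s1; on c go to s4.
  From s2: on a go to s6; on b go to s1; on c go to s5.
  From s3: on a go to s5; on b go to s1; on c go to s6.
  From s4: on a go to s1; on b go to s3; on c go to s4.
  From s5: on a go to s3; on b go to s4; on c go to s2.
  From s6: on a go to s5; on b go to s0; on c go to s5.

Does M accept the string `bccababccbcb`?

s0 --b--> s1
s1 --c--> s4
s4 --c--> s4
s4 --a--> s1
s1 --b--> s1
s1 --a--> s3
s3 --b--> s1
s1 --c--> s4
s4 --c--> s4
s4 --b--> s3
s3 --c--> s6
s6 --b--> s0
End in state s0, which is an accepting state.

accepted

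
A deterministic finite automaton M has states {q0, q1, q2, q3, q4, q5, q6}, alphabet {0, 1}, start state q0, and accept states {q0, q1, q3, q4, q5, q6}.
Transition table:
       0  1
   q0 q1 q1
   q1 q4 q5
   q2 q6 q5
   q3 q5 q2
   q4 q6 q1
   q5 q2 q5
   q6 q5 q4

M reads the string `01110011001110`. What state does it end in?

q2

q0 --0--> q1
q1 --1--> q5
q5 --1--> q5
q5 --1--> q5
q5 --0--> q2
q2 --0--> q6
q6 --1--> q4
q4 --1--> q1
q1 --0--> q4
q4 --0--> q6
q6 --1--> q4
q4 --1--> q1
q1 --1--> q5
q5 --0--> q2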